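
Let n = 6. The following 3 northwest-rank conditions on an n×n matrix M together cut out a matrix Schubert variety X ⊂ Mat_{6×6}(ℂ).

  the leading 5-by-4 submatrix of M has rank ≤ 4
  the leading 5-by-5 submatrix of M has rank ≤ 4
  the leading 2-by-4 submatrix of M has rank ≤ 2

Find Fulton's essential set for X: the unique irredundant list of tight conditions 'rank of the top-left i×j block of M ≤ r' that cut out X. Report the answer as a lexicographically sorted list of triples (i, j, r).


Recovering R(i,j) via the rank-extension bound from the 3 conditions:

  row 1: 1 1 1 1 1 1
  row 2: 1 2 2 2 2 2
  row 3: 1 2 3 3 3 3
  row 4: 1 2 3 4 4 4
  row 5: 1 2 3 4 4 5
  row 6: 1 2 3 4 5 6

so w = (1, 2, 3, 4, 6, 5).

Fulton essential set (the sole Rothe cell):

[(5, 5, 4)]


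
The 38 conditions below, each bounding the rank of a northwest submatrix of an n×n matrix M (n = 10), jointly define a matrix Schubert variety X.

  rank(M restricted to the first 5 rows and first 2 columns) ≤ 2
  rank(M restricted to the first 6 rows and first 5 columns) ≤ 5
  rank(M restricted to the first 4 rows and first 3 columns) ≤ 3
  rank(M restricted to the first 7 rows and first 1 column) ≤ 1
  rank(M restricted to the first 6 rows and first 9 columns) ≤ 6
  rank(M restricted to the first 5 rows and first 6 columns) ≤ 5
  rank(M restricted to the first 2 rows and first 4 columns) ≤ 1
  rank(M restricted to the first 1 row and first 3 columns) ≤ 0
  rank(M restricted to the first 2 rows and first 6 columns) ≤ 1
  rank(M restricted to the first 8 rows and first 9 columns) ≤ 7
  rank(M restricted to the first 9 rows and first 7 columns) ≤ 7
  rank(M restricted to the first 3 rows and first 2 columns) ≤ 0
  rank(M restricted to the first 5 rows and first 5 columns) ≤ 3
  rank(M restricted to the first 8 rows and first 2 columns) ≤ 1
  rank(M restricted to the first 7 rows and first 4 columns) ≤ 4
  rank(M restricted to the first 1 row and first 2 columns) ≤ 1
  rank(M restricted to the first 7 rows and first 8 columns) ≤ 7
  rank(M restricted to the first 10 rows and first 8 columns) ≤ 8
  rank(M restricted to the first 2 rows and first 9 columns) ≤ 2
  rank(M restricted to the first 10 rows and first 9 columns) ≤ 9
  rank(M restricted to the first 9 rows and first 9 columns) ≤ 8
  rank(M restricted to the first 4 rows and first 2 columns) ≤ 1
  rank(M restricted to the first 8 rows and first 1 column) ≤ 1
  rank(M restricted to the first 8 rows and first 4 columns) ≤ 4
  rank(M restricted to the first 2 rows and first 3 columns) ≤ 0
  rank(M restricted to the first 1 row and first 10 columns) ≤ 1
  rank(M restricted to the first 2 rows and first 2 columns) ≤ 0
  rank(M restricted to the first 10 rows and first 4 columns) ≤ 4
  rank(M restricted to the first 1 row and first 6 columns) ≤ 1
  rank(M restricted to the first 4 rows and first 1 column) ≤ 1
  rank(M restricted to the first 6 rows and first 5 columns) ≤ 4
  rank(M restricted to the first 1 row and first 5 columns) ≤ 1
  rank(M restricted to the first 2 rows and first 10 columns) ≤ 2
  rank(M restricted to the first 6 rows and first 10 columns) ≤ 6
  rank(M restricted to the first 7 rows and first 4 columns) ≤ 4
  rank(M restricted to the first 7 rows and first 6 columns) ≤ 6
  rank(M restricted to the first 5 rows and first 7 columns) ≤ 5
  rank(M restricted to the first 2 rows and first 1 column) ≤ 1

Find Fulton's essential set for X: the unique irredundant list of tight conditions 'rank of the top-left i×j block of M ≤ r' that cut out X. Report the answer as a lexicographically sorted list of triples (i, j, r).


Rank table r_w(10×10) implied by the 38 constraints:

  i=1: 0 | 0 | 0 | 1 | 1 | 1 | 1 | 1 | 1 | 1
  i=2: 0 | 0 | 0 | 1 | 1 | 1 | 2 | 2 | 2 | 2
  i=3: 0 | 0 | 1 | 2 | 2 | 2 | 3 | 3 | 3 | 3
  i=4: 1 | 1 | 2 | 3 | 3 | 3 | 4 | 4 | 4 | 4
  i=5: 1 | 1 | 2 | 3 | 3 | 4 | 5 | 5 | 5 | 5
  i=6: 1 | 1 | 2 | 3 | 4 | 5 | 6 | 6 | 6 | 6
  i=7: 1 | 1 | 2 | 3 | 4 | 5 | 6 | 7 | 7 | 7
  i=8: 1 | 1 | 2 | 3 | 4 | 5 | 6 | 7 | 7 | 8
  i=9: 1 | 2 | 3 | 4 | 5 | 6 | 7 | 8 | 8 | 9
  i=10: 1 | 2 | 3 | 4 | 5 | 6 | 7 | 8 | 9 | 10

second differences of R give the permutation w = (4, 7, 3, 1, 6, 5, 8, 10, 2, 9).

Rothe diagram D(w) (16 cells), 6 SE-corners (essential conditions):

[(2, 3, 0), (2, 6, 1), (3, 2, 0), (5, 5, 3), (8, 2, 1), (8, 9, 7)]


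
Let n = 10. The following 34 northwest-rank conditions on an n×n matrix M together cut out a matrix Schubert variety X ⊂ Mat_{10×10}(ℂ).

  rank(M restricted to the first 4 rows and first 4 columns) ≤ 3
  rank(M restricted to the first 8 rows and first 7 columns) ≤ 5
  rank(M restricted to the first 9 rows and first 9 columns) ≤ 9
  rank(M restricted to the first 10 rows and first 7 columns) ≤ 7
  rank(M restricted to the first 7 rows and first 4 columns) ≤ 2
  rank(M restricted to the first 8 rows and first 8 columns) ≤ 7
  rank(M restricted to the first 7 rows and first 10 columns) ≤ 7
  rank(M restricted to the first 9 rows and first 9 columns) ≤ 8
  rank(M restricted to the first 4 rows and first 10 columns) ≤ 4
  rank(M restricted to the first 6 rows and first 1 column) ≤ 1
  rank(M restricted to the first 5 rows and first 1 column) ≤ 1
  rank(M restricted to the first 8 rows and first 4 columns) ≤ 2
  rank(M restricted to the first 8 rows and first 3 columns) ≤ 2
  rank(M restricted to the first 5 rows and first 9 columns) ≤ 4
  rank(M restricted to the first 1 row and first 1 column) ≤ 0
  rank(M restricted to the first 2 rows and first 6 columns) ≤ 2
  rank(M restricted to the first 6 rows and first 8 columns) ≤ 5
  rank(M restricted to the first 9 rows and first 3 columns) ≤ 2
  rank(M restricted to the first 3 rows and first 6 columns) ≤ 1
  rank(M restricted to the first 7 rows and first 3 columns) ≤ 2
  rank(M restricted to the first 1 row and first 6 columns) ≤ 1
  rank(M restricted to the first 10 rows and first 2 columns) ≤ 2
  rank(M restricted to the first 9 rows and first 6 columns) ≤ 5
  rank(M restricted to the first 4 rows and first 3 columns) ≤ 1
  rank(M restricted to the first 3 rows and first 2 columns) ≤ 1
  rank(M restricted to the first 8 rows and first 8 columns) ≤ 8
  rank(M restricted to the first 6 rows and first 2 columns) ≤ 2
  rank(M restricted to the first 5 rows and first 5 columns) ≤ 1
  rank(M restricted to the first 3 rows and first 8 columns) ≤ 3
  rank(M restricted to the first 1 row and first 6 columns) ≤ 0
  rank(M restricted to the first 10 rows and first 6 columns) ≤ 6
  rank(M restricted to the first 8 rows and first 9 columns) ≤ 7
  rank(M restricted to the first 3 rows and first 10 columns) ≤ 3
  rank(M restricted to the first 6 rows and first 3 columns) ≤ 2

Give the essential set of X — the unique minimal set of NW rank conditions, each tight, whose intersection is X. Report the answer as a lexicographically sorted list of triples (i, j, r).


Computing R[i][j] = min implied NW-rank bound (n=10, 34 conditions):

  row 1: 0 0 0 0 0 0 1 1 1 1
  row 2: 1 1 1 1 1 1 2 2 2 2
  row 3: 1 1 1 1 1 1 2 3 3 3
  row 4: 1 1 1 1 1 2 3 4 4 4
  row 5: 1 1 1 1 1 2 3 4 4 5
  row 6: 1 2 2 2 2 3 4 5 5 6
  row 7: 1 2 2 2 3 4 5 6 6 7
  row 8: 1 2 2 2 3 4 5 6 7 8
  row 9: 1 2 2 3 4 5 6 7 8 9
  row 10: 1 2 3 4 5 6 7 8 9 10

so w = (7, 1, 8, 6, 10, 2, 5, 9, 4, 3).

|D(w)|=25, |Ess(w)|=6:

[(1, 6, 0), (3, 6, 1), (5, 5, 1), (5, 9, 4), (8, 4, 2), (9, 3, 2)]


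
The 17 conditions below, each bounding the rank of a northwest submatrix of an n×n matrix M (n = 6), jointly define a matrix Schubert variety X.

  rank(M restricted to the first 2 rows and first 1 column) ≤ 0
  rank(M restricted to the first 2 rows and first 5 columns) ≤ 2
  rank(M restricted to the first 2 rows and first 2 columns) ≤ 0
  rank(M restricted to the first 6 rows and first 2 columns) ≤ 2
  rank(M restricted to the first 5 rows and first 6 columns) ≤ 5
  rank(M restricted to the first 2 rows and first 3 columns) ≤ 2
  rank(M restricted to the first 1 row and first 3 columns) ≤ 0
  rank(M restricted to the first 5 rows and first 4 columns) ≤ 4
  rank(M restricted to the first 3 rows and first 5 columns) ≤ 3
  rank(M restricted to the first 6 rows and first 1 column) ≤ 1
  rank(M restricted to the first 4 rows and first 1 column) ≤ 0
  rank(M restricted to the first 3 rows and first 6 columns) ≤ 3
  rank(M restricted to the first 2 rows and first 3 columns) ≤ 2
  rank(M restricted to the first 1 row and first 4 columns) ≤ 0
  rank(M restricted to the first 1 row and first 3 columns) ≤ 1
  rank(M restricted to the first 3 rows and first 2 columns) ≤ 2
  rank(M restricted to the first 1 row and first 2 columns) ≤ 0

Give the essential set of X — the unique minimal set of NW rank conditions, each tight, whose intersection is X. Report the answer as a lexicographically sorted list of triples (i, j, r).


Rank table r_w(6×6) implied by the 17 constraints:

  0 0 0 0 1 1
  0 0 1 1 2 2
  0 1 2 2 3 3
  0 1 2 3 4 4
  1 2 3 4 5 5
  1 2 3 4 5 6

hence w(1..6) = (5, 3, 2, 4, 1, 6).

Fulton essential set (3 of the 8 Rothe cells):

[(1, 4, 0), (2, 2, 0), (4, 1, 0)]


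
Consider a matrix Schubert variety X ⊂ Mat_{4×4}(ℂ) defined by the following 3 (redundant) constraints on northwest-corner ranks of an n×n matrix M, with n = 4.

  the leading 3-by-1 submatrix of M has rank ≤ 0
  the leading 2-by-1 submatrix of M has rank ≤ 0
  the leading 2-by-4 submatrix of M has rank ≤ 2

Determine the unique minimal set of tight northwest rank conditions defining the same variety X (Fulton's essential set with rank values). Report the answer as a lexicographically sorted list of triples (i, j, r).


Recovering R(i,j) via the rank-extension bound from the 3 conditions:

  i=1: 0, 1, 1, 1
  i=2: 0, 1, 2, 2
  i=3: 0, 1, 2, 3
  i=4: 1, 2, 3, 4

so w = (2, 3, 4, 1).

D(w) has 3 cells with 1 SE-corner; essential set:

[(3, 1, 0)]


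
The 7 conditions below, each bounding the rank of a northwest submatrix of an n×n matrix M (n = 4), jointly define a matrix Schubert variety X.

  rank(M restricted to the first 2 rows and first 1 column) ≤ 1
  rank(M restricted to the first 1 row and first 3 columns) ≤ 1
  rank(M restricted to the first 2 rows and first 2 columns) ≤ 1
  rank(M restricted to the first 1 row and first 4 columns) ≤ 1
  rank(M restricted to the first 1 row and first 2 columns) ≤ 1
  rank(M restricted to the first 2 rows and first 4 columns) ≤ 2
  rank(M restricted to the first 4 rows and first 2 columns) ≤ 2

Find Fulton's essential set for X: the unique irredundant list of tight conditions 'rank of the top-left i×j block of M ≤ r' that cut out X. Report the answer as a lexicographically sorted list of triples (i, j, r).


Propagating the 7 rank bounds to every northwest block:

  1, 1, 1, 1
  1, 1, 2, 2
  1, 2, 3, 3
  1, 2, 3, 4

reading off 1-entries of Δ²R: w = (1, 3, 2, 4).

D(w) has 1 cell with 1 SE-corner; essential set:

[(2, 2, 1)]


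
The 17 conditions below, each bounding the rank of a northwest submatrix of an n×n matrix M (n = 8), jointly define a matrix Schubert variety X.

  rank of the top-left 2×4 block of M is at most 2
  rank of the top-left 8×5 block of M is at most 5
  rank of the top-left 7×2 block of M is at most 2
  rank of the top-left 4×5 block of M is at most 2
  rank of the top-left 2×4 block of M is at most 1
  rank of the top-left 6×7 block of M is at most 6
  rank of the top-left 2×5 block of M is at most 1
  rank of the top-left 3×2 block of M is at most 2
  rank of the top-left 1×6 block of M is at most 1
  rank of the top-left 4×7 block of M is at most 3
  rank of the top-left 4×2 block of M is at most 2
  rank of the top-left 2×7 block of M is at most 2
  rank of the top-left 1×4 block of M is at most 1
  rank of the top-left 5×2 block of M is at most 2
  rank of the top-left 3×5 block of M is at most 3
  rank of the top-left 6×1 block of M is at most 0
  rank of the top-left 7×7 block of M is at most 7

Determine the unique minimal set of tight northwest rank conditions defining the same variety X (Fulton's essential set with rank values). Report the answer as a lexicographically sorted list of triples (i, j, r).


Computing R[i][j] = min implied NW-rank bound (n=8, 17 conditions):

  R[1]: 0 | 1 | 1 | 1 | 1 | 1 | 1 | 1
  R[2]: 0 | 1 | 1 | 1 | 1 | 2 | 2 | 2
  R[3]: 0 | 1 | 2 | 2 | 2 | 3 | 3 | 3
  R[4]: 0 | 1 | 2 | 2 | 2 | 3 | 3 | 4
  R[5]: 0 | 1 | 2 | 3 | 3 | 4 | 4 | 5
  R[6]: 0 | 1 | 2 | 3 | 4 | 5 | 5 | 6
  R[7]: 1 | 2 | 3 | 4 | 5 | 6 | 6 | 7
  R[8]: 1 | 2 | 3 | 4 | 5 | 6 | 7 | 8

so w = (2, 6, 3, 8, 4, 5, 1, 7).

Rothe diagram D(w) (12 cells), 4 SE-corners (essential conditions):

[(2, 5, 1), (4, 5, 2), (4, 7, 3), (6, 1, 0)]


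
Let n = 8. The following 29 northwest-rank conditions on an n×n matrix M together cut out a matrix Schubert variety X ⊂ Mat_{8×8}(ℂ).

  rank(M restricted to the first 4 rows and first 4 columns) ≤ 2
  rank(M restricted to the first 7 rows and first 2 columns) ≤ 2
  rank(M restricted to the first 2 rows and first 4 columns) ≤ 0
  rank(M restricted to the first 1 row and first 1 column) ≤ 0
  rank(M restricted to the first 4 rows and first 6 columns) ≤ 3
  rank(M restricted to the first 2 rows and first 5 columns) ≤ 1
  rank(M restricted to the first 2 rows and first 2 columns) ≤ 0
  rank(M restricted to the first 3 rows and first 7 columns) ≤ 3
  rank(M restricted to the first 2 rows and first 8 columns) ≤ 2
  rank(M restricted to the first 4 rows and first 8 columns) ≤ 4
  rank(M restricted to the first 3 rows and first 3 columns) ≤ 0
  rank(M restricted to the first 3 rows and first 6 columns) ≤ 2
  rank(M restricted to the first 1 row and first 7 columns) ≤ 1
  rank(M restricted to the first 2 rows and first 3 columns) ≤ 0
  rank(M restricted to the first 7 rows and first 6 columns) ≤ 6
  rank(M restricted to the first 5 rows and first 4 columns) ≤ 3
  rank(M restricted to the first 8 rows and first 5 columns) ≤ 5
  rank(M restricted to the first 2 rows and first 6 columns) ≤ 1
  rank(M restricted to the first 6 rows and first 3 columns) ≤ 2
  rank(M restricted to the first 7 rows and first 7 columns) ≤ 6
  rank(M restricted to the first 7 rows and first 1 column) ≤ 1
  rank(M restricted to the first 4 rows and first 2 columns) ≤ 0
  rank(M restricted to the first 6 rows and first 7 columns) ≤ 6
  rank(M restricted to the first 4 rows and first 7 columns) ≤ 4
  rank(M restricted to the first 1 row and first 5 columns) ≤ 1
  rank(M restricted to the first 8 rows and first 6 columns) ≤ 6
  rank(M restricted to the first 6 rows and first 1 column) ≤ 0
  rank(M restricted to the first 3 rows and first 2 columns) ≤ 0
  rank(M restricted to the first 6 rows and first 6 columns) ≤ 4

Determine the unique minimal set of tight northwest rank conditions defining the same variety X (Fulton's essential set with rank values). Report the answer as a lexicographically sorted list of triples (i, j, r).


Computing R[i][j] = min implied NW-rank bound (n=8, 29 conditions):

  i=1: 0 | 0 | 0 | 0 | 1 | 1 | 1 | 1
  i=2: 0 | 0 | 0 | 0 | 1 | 1 | 2 | 2
  i=3: 0 | 0 | 0 | 1 | 2 | 2 | 3 | 3
  i=4: 0 | 0 | 1 | 2 | 3 | 3 | 4 | 4
  i=5: 0 | 1 | 2 | 3 | 4 | 4 | 5 | 5
  i=6: 0 | 1 | 2 | 3 | 4 | 4 | 5 | 6
  i=7: 1 | 2 | 3 | 4 | 5 | 5 | 6 | 7
  i=8: 1 | 2 | 3 | 4 | 5 | 6 | 7 | 8

so w = (5, 7, 4, 3, 2, 8, 1, 6).

ℓ(w)=17; the 6 essential cells (i,j,r):

[(2, 4, 0), (2, 6, 1), (3, 3, 0), (4, 2, 0), (6, 1, 0), (6, 6, 4)]


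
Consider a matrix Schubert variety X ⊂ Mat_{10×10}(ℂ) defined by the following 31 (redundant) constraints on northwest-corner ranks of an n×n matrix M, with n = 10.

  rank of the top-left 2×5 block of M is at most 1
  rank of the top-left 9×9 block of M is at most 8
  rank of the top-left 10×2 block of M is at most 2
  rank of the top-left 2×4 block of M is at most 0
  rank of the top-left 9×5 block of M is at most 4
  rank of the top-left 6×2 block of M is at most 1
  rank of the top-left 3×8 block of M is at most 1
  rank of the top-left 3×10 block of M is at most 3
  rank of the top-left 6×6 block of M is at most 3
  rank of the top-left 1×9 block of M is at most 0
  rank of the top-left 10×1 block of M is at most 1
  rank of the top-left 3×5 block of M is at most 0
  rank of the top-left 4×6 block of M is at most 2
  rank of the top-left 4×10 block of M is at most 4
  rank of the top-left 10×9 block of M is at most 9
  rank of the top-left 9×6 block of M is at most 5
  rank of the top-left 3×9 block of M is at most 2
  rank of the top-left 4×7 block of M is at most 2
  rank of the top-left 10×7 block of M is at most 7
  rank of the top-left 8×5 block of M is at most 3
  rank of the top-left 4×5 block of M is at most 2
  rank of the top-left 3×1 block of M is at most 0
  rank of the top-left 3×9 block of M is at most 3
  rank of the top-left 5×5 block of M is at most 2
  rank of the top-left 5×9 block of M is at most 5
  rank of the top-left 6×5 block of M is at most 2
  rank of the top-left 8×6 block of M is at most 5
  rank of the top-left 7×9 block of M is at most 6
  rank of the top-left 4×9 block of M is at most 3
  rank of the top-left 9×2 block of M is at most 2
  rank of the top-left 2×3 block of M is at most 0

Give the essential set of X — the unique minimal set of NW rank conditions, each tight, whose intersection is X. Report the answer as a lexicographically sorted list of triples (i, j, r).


Reconstructing r_w from the 31 given conditions:

  i=1: 0 | 0 | 0 | 0 | 0 | 0 | 0 | 0 | 0 | 1
  i=2: 0 | 0 | 0 | 0 | 0 | 1 | 1 | 1 | 1 | 2
  i=3: 0 | 0 | 0 | 0 | 0 | 1 | 1 | 1 | 2 | 3
  i=4: 1 | 1 | 1 | 1 | 1 | 2 | 2 | 2 | 3 | 4
  i=5: 1 | 1 | 2 | 2 | 2 | 3 | 3 | 3 | 4 | 5
  i=6: 1 | 1 | 2 | 2 | 2 | 3 | 4 | 4 | 5 | 6
  i=7: 1 | 2 | 3 | 3 | 3 | 4 | 5 | 5 | 6 | 7
  i=8: 1 | 2 | 3 | 3 | 3 | 4 | 5 | 6 | 7 | 8
  i=9: 1 | 2 | 3 | 4 | 4 | 5 | 6 | 7 | 8 | 9
  i=10: 1 | 2 | 3 | 4 | 5 | 6 | 7 | 8 | 9 | 10

the unique w with this rank table is (10, 6, 9, 1, 3, 7, 2, 8, 4, 5).

D(w) has 27 cells with 6 SE-corners; essential set:

[(1, 9, 0), (3, 5, 0), (3, 8, 1), (6, 2, 1), (6, 5, 2), (8, 5, 3)]


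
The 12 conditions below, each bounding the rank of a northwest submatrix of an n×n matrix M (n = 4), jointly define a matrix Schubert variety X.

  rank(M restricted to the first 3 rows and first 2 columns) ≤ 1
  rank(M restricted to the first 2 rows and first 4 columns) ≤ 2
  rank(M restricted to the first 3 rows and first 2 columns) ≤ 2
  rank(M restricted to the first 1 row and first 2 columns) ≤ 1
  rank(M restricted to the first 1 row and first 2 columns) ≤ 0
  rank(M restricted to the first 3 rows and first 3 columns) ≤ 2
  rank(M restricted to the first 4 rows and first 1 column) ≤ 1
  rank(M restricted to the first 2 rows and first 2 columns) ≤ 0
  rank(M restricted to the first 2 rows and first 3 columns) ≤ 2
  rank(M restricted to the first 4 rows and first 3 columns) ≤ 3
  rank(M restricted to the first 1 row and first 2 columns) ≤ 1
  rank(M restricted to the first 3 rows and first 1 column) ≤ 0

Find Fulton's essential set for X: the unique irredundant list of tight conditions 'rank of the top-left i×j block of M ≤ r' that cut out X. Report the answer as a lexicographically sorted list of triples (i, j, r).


Computing R[i][j] = min implied NW-rank bound (n=4, 12 conditions):

  i=1: 0, 0, 1, 1
  i=2: 0, 0, 1, 2
  i=3: 0, 1, 2, 3
  i=4: 1, 2, 3, 4

hence w(1..4) = (3, 4, 2, 1).

Rothe diagram D(w) (5 cells), 2 SE-corners (essential conditions):

[(2, 2, 0), (3, 1, 0)]


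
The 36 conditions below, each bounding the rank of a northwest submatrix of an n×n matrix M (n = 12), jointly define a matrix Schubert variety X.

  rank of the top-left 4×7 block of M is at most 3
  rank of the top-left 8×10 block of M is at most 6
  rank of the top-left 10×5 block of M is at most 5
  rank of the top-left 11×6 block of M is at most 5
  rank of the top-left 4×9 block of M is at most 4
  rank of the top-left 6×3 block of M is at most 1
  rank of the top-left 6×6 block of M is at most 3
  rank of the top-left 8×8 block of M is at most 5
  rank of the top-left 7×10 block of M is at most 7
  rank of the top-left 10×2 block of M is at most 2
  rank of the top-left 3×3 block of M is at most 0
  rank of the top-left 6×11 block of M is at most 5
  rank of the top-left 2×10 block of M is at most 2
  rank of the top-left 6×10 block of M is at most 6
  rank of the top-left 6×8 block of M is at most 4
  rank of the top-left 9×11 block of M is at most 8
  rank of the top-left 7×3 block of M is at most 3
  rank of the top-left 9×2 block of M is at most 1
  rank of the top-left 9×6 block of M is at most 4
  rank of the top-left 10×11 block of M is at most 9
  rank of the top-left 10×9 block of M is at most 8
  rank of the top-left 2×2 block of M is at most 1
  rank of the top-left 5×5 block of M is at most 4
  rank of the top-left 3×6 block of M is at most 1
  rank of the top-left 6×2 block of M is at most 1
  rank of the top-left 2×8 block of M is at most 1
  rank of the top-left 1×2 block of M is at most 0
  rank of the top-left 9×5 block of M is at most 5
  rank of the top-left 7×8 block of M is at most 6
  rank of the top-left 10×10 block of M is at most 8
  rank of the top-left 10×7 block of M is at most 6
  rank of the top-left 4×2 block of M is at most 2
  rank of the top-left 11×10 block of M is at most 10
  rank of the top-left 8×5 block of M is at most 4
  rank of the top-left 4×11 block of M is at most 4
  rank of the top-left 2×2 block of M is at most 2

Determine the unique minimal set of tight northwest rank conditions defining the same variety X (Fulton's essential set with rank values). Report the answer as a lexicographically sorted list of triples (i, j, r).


Propagating the 36 rank bounds to every northwest block:

  0  0  0  1  1  1  1  1  1  1  1  1
  0  0  0  1  1  1  1  1  2  2  2  2
  0  0  0  1  1  1  2  2  3  3  3  3
  1  1  1  2  2  2  3  3  4  4  4  4
  1  1  1  2  3  3  4  4  5  5  5  5
  1  1  1  2  3  3  4  4  5  5  5  6
  1  1  2  3  4  4  5  5  6  6  6  7
  1  1  2  3  4  4  5  5  6  6  7  8
  1  1  2  3  4  4  5  6  7  7  8  9
  1  2  3  4  5  5  6  7  8  8  9  10
  1  2  3  4  5  5  6  7  8  9  10  11
  1  2  3  4  5  6  7  8  9  10  11  12

hence w(1..12) = (4, 9, 7, 1, 5, 12, 3, 11, 8, 2, 10, 6).

|D(w)|=31, |Ess(w)|=12:

[(2, 8, 1), (3, 3, 0), (3, 6, 1), (6, 3, 1), (6, 6, 3), (6, 8, 4), (6, 11, 5), (8, 8, 5), (8, 10, 6), (9, 2, 1), (9, 6, 4), (11, 6, 5)]


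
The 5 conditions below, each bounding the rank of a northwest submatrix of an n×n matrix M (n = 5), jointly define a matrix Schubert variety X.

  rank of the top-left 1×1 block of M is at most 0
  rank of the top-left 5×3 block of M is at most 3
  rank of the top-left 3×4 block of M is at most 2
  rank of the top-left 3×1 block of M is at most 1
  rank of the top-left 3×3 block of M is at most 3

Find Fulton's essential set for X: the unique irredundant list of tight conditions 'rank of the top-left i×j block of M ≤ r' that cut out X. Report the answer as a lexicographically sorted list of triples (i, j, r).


Computing R[i][j] = min implied NW-rank bound (n=5, 5 conditions):

  row 1: 0  1  1  1  1
  row 2: 1  2  2  2  2
  row 3: 1  2  2  2  3
  row 4: 1  2  3  3  4
  row 5: 1  2  3  4  5

so w = (2, 1, 5, 3, 4).

2 SE-corners of the 3-cell Rothe diagram give Ess(w):

[(1, 1, 0), (3, 4, 2)]


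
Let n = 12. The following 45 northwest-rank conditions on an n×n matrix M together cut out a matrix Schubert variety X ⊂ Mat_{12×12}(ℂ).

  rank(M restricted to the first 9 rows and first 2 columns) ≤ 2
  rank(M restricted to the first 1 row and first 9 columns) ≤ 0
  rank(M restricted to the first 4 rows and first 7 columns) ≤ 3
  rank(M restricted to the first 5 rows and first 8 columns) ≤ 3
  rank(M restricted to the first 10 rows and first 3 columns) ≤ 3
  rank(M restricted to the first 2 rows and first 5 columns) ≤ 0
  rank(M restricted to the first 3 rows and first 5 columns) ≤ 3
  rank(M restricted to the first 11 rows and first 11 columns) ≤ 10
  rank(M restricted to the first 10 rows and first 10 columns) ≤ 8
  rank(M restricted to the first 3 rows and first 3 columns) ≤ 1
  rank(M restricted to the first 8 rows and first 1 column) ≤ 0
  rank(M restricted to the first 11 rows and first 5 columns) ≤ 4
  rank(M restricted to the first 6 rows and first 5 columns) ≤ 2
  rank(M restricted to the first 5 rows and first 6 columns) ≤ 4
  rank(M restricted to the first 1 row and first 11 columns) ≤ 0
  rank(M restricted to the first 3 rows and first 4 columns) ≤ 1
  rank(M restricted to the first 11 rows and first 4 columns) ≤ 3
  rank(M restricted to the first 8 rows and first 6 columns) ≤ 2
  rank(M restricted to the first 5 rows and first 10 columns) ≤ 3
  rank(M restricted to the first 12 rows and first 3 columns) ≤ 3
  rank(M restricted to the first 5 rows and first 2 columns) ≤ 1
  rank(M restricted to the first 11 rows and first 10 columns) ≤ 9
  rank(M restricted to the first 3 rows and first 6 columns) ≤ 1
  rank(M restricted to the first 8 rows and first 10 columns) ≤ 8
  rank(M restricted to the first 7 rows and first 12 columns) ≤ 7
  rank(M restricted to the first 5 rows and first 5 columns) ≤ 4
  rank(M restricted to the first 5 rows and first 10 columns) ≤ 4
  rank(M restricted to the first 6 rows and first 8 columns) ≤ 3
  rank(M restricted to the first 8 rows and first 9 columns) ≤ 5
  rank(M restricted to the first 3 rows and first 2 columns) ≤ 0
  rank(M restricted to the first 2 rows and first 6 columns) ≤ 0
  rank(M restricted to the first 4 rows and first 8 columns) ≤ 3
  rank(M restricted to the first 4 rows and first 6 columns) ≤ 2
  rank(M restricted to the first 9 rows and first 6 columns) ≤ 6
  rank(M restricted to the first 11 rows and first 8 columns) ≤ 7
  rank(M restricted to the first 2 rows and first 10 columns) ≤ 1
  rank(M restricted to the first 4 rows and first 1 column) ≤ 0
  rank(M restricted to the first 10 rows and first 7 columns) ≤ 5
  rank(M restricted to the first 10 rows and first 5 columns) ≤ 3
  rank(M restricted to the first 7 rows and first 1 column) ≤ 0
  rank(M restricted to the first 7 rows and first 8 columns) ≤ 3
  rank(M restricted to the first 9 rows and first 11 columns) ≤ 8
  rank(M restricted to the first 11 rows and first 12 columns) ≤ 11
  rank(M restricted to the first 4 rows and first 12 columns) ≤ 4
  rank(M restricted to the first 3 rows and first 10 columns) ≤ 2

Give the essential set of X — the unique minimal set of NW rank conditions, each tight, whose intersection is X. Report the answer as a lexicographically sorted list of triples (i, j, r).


Reconstructing r_w from the 45 given conditions:

  R[1]: 0 | 0 | 0 | 0 | 0 | 0 | 0 | 0 | 0 | 0 | 0 | 1
  R[2]: 0 | 0 | 0 | 0 | 0 | 0 | 1 | 1 | 1 | 1 | 1 | 2
  R[3]: 0 | 0 | 1 | 1 | 1 | 1 | 2 | 2 | 2 | 2 | 2 | 3
  R[4]: 0 | 1 | 2 | 2 | 2 | 2 | 3 | 3 | 3 | 3 | 3 | 4
  R[5]: 0 | 1 | 2 | 2 | 2 | 2 | 3 | 3 | 3 | 3 | 4 | 5
  R[6]: 0 | 1 | 2 | 2 | 2 | 2 | 3 | 3 | 4 | 4 | 5 | 6
  R[7]: 0 | 1 | 2 | 2 | 2 | 2 | 3 | 3 | 4 | 5 | 6 | 7
  R[8]: 0 | 1 | 2 | 2 | 2 | 2 | 3 | 4 | 5 | 6 | 7 | 8
  R[9]: 1 | 2 | 3 | 3 | 3 | 3 | 4 | 5 | 6 | 7 | 8 | 9
  R[10]: 1 | 2 | 3 | 3 | 3 | 4 | 5 | 6 | 7 | 8 | 9 | 10
  R[11]: 1 | 2 | 3 | 3 | 4 | 5 | 6 | 7 | 8 | 9 | 10 | 11
  R[12]: 1 | 2 | 3 | 4 | 5 | 6 | 7 | 8 | 9 | 10 | 11 | 12

second differences of R give the permutation w = (12, 7, 3, 2, 11, 9, 10, 8, 1, 6, 5, 4).

|D(w)|=44, |Ess(w)|=9:

[(1, 11, 0), (2, 6, 0), (3, 2, 0), (5, 10, 3), (7, 8, 3), (8, 1, 0), (8, 6, 2), (10, 5, 3), (11, 4, 3)]


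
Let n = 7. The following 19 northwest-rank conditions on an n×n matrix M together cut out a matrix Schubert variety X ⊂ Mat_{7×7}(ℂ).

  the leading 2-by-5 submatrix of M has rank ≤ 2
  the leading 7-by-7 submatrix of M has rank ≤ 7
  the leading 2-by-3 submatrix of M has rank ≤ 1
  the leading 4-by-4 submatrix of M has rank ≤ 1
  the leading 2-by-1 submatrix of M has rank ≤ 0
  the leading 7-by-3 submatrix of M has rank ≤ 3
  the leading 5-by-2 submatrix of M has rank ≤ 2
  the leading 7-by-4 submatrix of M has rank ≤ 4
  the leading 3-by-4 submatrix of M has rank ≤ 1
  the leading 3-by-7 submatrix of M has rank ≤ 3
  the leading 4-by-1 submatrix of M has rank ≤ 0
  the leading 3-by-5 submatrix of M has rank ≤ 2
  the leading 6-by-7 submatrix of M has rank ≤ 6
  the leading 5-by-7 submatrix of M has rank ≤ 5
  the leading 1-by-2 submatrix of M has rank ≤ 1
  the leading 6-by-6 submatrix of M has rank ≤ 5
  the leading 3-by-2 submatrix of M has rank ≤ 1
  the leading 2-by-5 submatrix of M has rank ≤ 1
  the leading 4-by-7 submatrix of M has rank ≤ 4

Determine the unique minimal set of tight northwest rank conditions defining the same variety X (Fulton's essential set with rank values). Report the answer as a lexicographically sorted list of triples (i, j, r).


Recovering R(i,j) via the rank-extension bound from the 19 conditions:

  row 1: 0 1 1 1 1 1 1
  row 2: 0 1 1 1 1 2 2
  row 3: 0 1 1 1 2 3 3
  row 4: 0 1 1 1 2 3 4
  row 5: 1 2 2 2 3 4 5
  row 6: 1 2 3 3 4 5 6
  row 7: 1 2 3 4 5 6 7

hence w(1..7) = (2, 6, 5, 7, 1, 3, 4).

|D(w)|=11, |Ess(w)|=3:

[(2, 5, 1), (4, 1, 0), (4, 4, 1)]


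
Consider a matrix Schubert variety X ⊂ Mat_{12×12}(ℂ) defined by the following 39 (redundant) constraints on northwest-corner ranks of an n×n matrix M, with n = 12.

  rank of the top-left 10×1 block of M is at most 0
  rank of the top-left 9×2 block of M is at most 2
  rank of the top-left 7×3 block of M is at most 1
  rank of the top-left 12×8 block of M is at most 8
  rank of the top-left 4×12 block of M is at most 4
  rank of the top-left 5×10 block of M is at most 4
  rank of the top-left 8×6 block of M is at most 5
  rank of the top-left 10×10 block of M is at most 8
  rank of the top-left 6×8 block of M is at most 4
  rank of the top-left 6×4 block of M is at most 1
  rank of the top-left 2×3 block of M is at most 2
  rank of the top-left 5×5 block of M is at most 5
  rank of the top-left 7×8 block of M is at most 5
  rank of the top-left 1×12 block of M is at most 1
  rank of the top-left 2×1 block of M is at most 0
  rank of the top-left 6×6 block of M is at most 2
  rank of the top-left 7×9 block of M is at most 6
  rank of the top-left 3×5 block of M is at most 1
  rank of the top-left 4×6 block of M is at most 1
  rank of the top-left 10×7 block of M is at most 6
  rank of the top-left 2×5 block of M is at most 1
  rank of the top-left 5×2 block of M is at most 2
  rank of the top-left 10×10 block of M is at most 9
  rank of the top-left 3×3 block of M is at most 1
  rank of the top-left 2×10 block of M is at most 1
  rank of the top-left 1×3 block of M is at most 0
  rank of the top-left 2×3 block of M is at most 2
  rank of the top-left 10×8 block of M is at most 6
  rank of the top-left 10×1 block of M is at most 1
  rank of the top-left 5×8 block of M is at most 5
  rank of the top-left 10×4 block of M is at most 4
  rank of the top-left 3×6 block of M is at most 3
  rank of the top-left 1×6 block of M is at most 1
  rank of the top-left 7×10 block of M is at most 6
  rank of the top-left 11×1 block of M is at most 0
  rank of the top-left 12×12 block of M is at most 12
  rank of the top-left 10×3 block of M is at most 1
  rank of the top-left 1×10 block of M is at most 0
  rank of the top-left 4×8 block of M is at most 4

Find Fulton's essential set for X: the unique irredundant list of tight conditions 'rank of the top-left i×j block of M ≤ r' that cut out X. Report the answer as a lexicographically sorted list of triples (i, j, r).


The tightest implied rank at each (i,j), from the 39 conditions:

  row 1: 0 0 0 0 0 0 0 0 0 0 1 1
  row 2: 0 1 1 1 1 1 1 1 1 1 2 2
  row 3: 0 1 1 1 1 1 2 2 2 2 3 3
  row 4: 0 1 1 1 1 1 2 3 3 3 4 4
  row 5: 0 1 1 1 2 2 3 4 4 4 5 5
  row 6: 0 1 1 1 2 2 3 4 5 5 6 6
  row 7: 0 1 1 2 3 3 4 5 6 6 7 7
  row 8: 0 1 1 2 3 4 5 6 7 7 8 8
  row 9: 0 1 1 2 3 4 5 6 7 8 9 9
  row 10: 0 1 1 2 3 4 5 6 7 8 9 10
  row 11: 0 1 2 3 4 5 6 7 8 9 10 11
  row 12: 1 2 3 4 5 6 7 8 9 10 11 12

giving w = (11, 2, 7, 8, 5, 9, 4, 6, 10, 12, 3, 1) via Δ²R.

ℓ(w)=37; the 6 essential cells (i,j,r):

[(1, 10, 0), (4, 6, 1), (6, 4, 1), (6, 6, 2), (10, 3, 1), (11, 1, 0)]


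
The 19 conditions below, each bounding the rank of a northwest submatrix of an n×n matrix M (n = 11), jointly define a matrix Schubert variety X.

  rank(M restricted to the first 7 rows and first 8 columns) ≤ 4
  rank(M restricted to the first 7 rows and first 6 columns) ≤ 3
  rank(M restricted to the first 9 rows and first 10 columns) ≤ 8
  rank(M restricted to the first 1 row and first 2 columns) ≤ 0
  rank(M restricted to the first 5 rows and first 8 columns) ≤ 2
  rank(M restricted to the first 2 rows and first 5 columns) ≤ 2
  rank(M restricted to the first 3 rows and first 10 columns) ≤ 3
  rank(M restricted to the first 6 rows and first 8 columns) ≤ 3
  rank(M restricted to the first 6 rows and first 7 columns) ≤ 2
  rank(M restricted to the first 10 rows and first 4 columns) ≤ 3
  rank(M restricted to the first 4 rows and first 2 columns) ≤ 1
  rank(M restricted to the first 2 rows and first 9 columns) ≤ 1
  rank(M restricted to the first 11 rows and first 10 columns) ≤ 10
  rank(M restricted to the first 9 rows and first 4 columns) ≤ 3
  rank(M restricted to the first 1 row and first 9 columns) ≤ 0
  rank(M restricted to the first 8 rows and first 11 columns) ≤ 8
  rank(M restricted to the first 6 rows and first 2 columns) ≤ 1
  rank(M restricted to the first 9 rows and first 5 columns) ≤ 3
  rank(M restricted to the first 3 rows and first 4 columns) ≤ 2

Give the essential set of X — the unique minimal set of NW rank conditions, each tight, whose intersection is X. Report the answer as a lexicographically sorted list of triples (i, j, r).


Propagating the 19 rank bounds to every northwest block:

  0 0 0 0 0 0 0 0 0 1 1
  1 1 1 1 1 1 1 1 1 2 2
  1 1 2 2 2 2 2 2 2 3 3
  1 1 2 2 2 2 2 2 3 4 4
  1 1 2 2 2 2 2 2 3 4 5
  1 1 2 2 2 2 2 3 4 5 6
  1 2 3 3 3 3 3 4 5 6 7
  1 2 3 3 3 4 4 5 6 7 8
  1 2 3 3 3 4 5 6 7 8 9
  1 2 3 3 4 5 6 7 8 9 10
  1 2 3 4 5 6 7 8 9 10 11

so w = (10, 1, 3, 9, 11, 8, 2, 6, 7, 5, 4).

Fulton essential set (6 of the 32 Rothe cells):

[(1, 9, 0), (5, 8, 2), (6, 2, 1), (6, 7, 2), (9, 5, 3), (10, 4, 3)]


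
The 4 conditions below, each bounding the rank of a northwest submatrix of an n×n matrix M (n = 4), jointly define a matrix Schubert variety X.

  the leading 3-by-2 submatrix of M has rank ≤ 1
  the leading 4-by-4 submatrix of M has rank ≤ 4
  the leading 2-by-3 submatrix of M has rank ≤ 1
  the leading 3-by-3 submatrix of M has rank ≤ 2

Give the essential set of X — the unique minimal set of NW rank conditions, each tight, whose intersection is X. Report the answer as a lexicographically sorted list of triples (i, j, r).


Recovering R(i,j) via the rank-extension bound from the 4 conditions:

  R[1]: 1, 1, 1, 1
  R[2]: 1, 1, 1, 2
  R[3]: 1, 1, 2, 3
  R[4]: 1, 2, 3, 4

reading off 1-entries of Δ²R: w = (1, 4, 3, 2).

ℓ(w)=3; the 2 essential cells (i,j,r):

[(2, 3, 1), (3, 2, 1)]


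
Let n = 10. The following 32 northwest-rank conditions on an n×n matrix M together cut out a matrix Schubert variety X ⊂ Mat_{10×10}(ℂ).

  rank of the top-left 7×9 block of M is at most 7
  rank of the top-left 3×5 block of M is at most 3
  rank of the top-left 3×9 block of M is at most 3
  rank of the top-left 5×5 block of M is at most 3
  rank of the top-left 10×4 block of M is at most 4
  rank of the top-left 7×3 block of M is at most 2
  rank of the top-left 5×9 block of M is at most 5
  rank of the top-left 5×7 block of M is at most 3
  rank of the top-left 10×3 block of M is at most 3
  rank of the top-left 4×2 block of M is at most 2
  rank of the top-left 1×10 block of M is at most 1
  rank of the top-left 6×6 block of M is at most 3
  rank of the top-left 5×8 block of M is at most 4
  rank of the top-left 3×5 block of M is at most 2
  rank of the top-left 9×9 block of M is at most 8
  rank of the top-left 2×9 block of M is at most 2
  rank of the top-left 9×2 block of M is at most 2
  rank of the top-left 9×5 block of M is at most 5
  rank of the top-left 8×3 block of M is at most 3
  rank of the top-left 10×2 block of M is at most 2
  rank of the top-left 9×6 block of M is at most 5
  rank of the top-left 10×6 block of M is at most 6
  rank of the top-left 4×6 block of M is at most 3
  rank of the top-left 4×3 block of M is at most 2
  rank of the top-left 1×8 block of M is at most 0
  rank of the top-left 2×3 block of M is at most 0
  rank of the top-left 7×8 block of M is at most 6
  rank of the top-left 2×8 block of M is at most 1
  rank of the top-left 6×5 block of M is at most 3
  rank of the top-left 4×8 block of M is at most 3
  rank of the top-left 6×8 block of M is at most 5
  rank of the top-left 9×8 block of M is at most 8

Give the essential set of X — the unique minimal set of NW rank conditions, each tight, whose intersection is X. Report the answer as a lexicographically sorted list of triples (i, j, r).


Recovering R(i,j) via the rank-extension bound from the 32 conditions:

  row 1: 0  0  0  0  0  0  0  0  1  1
  row 2: 0  0  0  1  1  1  1  1  2  2
  row 3: 1  1  1  2  2  2  2  2  3  3
  row 4: 1  2  2  3  3  3  3  3  4  4
  row 5: 1  2  2  3  3  3  3  4  5  5
  row 6: 1  2  2  3  3  3  4  5  6  6
  row 7: 1  2  2  3  4  4  5  6  7  7
  row 8: 1  2  3  4  5  5  6  7  8  8
  row 9: 1  2  3  4  5  5  6  7  8  9
  row 10: 1  2  3  4  5  6  7  8  9  10

so w = (9, 4, 1, 2, 8, 7, 5, 3, 10, 6).

6 SE-corners of the 20-cell Rothe diagram give Ess(w):

[(1, 8, 0), (2, 3, 0), (5, 7, 3), (6, 6, 3), (7, 3, 2), (9, 6, 5)]


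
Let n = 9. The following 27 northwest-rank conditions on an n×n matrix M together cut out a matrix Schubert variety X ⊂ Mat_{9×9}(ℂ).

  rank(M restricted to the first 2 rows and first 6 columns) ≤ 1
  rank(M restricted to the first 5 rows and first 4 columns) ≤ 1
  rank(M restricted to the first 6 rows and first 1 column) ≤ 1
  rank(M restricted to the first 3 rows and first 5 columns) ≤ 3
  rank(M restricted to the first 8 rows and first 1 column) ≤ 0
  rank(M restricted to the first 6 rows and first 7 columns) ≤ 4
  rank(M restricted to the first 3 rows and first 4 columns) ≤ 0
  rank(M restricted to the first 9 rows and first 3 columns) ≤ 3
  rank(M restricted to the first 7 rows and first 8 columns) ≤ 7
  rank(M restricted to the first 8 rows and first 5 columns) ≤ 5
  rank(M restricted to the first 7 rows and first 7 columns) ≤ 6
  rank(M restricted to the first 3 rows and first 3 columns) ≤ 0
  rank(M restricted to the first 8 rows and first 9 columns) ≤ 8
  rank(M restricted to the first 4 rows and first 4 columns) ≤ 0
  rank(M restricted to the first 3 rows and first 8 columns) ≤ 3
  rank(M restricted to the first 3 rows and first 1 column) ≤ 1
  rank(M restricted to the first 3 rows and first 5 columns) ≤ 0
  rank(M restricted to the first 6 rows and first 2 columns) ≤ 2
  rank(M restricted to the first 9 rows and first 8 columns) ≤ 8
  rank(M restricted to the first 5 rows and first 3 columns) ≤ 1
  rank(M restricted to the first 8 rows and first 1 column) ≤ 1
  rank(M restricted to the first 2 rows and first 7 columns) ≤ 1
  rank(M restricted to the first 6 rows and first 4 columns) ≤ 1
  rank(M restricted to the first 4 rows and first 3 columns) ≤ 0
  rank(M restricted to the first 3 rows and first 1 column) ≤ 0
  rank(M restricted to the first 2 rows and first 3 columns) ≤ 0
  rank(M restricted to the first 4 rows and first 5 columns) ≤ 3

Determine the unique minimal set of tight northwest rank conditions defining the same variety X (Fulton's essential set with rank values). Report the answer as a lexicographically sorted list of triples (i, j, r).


Reconstructing r_w from the 27 given conditions:

  R[1]: 0 0 0 0 0 1 1 1 1
  R[2]: 0 0 0 0 0 1 1 2 2
  R[3]: 0 0 0 0 0 1 2 3 3
  R[4]: 0 0 0 0 1 2 3 4 4
  R[5]: 0 1 1 1 2 3 4 5 5
  R[6]: 0 1 1 1 2 3 4 5 6
  R[7]: 0 1 2 2 3 4 5 6 7
  R[8]: 0 1 2 3 4 5 6 7 8
  R[9]: 1 2 3 4 5 6 7 8 9

the unique w with this rank table is (6, 8, 7, 5, 2, 9, 3, 4, 1).

5 SE-corners of the 26-cell Rothe diagram give Ess(w):

[(2, 7, 1), (3, 5, 0), (4, 4, 0), (6, 4, 1), (8, 1, 0)]
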